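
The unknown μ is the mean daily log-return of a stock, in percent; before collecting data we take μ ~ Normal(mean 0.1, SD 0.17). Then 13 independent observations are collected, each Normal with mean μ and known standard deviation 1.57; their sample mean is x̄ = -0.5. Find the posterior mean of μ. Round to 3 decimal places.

Posterior mean ≈ 0.021

With known σ, the Normal prior is conjugate. Weight on the data is w = (n/σ²)/(n/σ² + 1/τ₀²) = 5.27405/(5.27405+34.6021) = 0.13226.
Posterior mean = w·x̄ + (1−w)·μ₀ = 0.13226·-0.5 + 0.86774·0.1 = 0.021.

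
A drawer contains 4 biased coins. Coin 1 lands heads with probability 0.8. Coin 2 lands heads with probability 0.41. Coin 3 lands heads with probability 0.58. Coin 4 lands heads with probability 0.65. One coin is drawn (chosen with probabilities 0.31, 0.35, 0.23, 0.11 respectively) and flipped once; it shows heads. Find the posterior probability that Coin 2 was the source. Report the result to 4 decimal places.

P(heads|C1) = 0.8; P(heads|C2) = 0.41; P(heads|C3) = 0.58; P(heads|C4) = 0.65.
Prior × likelihood for each source: 0.31·0.8=0.2480, 0.35·0.41=0.1435, 0.23·0.58=0.1334, 0.11·0.65=0.07150. Summing gives P(heads) = 0.59640.
P(Coin 2 | heads) = 0.1435 / 0.59640 = 0.2406.

Posterior probability ≈ 0.2406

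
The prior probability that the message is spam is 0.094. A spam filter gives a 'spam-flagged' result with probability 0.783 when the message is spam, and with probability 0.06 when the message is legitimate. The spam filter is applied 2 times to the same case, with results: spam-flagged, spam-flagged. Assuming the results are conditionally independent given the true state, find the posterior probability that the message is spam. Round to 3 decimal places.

Posterior P(H) ≈ 0.946

With H the event that the message is spam, the joint likelihood of the observed sequence is P(data|H) = 0.783·0.783 = 0.61309 and P(data|¬H) = 0.06·0.06 = 0.0036000.
Bayes: P(H|data) = 0.094·0.61309 / (0.094·0.61309 + 0.906·0.0036000) = 0.057630/0.060892 = 0.9464.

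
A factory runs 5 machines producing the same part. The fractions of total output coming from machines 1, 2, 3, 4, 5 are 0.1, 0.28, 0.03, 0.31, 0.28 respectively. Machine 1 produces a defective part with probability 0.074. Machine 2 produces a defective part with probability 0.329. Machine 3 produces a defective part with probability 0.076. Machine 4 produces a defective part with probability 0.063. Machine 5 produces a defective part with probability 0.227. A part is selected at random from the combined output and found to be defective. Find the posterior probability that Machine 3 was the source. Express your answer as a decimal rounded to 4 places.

Tabulate prior·likelihood by source: [1] prior 0.1, lik 0.074, product 0.007400; [2] prior 0.28, lik 0.329, product 0.09212; [3] prior 0.03, lik 0.076, product 0.002280; [4] prior 0.31, lik 0.063, product 0.01953; [5] prior 0.28, lik 0.227, product 0.06356.
Normalizing constant = 0.18489; the posterior for Machine 3 is its product over the sum, 0.002280/0.18489 = 0.0123.

Posterior probability ≈ 0.0123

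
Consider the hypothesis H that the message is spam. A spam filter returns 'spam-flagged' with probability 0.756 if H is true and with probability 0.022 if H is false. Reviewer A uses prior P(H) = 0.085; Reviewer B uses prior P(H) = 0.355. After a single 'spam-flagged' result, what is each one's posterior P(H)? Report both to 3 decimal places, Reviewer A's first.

Reviewer A: 0.761; Reviewer B: 0.950

The likelihood ratio for a 'spam-flagged' result is 0.756/0.022 = 34.364.
Reviewer A: prior odds 0.085/0.915 = 0.092896; posterior odds 3.1923; posterior probability 0.761.
Reviewer B: prior odds 0.355/0.645 = 0.55039; posterior odds 18.913; posterior probability 0.950.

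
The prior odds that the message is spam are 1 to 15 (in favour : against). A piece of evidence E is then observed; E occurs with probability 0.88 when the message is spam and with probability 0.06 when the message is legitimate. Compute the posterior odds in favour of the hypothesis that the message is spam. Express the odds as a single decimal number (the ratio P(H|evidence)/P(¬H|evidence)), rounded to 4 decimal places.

Posterior odds ≈ 0.9778

Prior odds = 1/15 = 0.066667.
Likelihood ratio for E = 0.88/0.06 = 14.667.
Posterior odds = prior odds × LR = 0.97778.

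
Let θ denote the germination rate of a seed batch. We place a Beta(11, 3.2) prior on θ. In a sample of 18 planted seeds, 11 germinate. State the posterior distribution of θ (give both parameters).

Posterior: Beta(22, 10.2)

The binomial likelihood is conjugate to the Beta prior: with 11 successes and 7 failures, the posterior is Beta(11+11, 3.2+7) = Beta(22, 10.2).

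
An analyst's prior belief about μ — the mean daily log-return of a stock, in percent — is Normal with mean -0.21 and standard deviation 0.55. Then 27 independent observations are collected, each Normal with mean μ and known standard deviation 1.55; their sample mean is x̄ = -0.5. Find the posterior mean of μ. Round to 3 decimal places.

Prior precision 1/τ₀² = 1/0.55² = 3.30579; data precision n/σ² = 27/1.55² = 11.2383.
Posterior precision = 3.30579 + 11.2383 = 14.5441.
Posterior mean = (3.30579·-0.21 + 11.2383·-0.5) / 14.5441 = -0.434.

Posterior mean ≈ -0.434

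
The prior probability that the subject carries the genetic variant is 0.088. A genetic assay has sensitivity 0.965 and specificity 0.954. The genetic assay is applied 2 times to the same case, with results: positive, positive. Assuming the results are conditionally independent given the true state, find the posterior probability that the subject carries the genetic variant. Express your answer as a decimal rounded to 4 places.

Posterior P(H) ≈ 0.9770

Let H be the event that the subject carries the genetic variant; start with P(H) = 0.088. P('positive'|H) = 0.965, P('positive'|¬H) = 0.046.
Update on result 1 ('positive'): P(H) ← 0.965·0.0880 / (0.965·0.0880 + 0.046·0.9120) = 0.084920/0.12687 = 0.6693.
Update on result 2 ('positive'): P(H) ← 0.965·0.6693 / (0.965·0.6693 + 0.046·0.3307) = 0.64591/0.66112 = 0.9770.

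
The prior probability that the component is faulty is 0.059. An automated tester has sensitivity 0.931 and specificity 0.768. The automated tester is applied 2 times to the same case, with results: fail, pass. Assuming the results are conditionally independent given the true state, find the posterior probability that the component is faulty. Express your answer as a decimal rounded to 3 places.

Posterior P(H) ≈ 0.022

Let H be the event that the component is faulty; start with P(H) = 0.059. P('fail'|H) = 0.931, P('fail'|¬H) = 0.232.
Update on result 1 ('fail'): P(H) ← 0.931·0.0590 / (0.931·0.0590 + 0.232·0.9410) = 0.054929/0.27324 = 0.2010.
Update on result 2 ('pass'): P(H) ← 0.069·0.2010 / (0.069·0.2010 + 0.768·0.7990) = 0.013871/0.62748 = 0.0221.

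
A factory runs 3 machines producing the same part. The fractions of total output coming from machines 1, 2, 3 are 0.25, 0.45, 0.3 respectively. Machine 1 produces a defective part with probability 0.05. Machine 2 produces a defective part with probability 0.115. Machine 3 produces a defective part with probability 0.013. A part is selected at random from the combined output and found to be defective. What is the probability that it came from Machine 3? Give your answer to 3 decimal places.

Posterior probability ≈ 0.057

Tabulate prior·likelihood by source: [1] prior 0.25, lik 0.05, product 0.01250; [2] prior 0.45, lik 0.115, product 0.05175; [3] prior 0.3, lik 0.013, product 0.003900.
Normalizing constant = 0.068150; the posterior for Machine 3 is its product over the sum, 0.003900/0.068150 = 0.057.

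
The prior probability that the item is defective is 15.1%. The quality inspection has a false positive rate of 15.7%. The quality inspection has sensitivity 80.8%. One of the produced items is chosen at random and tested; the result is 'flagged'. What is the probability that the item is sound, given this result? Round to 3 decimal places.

Write H for 'the item is defective'. Prior odds H:¬H = 0.151/0.849 = 0.17786. For the 'flagged' outcome, the likelihood ratio is 0.808/0.157 = 5.1465.
Posterior odds = 0.17786 × 5.1465 = 0.91534, so P(H|E) = 0.91534/(1+0.91534) = 0.478. Then P(¬H|E) = 1 − 0.478 = 0.522.

P(¬H | E) ≈ 0.522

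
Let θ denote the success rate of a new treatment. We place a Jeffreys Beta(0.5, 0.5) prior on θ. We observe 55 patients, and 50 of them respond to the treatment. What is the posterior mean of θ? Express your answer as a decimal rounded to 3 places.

Posterior mean ≈ 0.902

Observing 50 successes and 5 failures updates Beta(0.5, 0.5) by adding the success and failure counts to the two shape parameters: α = 0.5+50 = 50.5, β = 0.5+5 = 5.5.
Posterior mean = α/(α+β) = 50.5/56 = 0.902.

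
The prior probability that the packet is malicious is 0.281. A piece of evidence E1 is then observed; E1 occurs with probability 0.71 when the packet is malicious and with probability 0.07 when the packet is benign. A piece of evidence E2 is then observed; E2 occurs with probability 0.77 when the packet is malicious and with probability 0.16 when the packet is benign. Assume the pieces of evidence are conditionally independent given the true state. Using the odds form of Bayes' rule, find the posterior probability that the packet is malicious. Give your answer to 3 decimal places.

Posterior probability ≈ 0.950

Prior odds = 0.281/(1−0.281) = 0.39082. In log-odds, ln(0.39082) = -0.93951.
Add log likelihood ratios: ln(10.143) + ln(4.8125) = 3.8880.
Posterior log-odds = 2.9485, so posterior odds = exp(2.9485) = 19.077. Converting, P(H|E) = 19.077/20.077 = 0.950.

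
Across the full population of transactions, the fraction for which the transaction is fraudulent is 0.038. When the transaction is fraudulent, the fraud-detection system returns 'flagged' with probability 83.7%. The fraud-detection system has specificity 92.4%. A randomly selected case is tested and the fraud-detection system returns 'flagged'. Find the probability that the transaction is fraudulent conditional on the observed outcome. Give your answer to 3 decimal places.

Let H be the event that the transaction is fraudulent. P(H) = 0.038, so P(¬H) = 0.962. With E the 'flagged' result, P(E|H) = 0.837 and P(E|¬H) = 0.076.
P(E) = 0.837·0.038 + 0.076·0.962 = 0.031806 + 0.073112 = 0.10492.
By Bayes' theorem, P(H|E) = 0.031806 / 0.10492 = 0.303.

P(H | E) ≈ 0.303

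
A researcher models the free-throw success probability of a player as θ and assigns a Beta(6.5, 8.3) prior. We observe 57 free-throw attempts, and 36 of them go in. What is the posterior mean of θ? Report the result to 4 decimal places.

The binomial likelihood is conjugate to the Beta prior: with 36 successes and 21 failures, the posterior is Beta(6.5+36, 8.3+21) = Beta(42.5, 29.3).
Posterior mean = α/(α+β) = 42.5/71.8 = 0.5919.

Posterior mean ≈ 0.5919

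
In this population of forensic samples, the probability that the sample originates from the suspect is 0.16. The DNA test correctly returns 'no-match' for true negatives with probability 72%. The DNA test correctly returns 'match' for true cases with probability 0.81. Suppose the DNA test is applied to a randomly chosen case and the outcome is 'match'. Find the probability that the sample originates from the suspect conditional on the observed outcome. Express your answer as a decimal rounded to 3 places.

P(H | E) ≈ 0.355

Let H be the event that the sample originates from the suspect. P(H) = 0.16, so P(¬H) = 0.84. With E the 'match' result, P(E|H) = 0.81 and P(E|¬H) = 0.28.
P(E) = 0.81·0.16 + 0.28·0.84 = 0.12960 + 0.23520 = 0.36480.
By Bayes' theorem, P(H|E) = 0.12960 / 0.36480 = 0.355.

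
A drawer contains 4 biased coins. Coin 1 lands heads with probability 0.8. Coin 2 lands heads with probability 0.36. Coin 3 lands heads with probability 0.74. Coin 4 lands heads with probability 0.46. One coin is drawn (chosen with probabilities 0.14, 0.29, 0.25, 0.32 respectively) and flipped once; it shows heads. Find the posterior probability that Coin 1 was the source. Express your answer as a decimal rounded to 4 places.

Posterior probability ≈ 0.2042

Tabulate prior·likelihood by source: [1] prior 0.14, lik 0.8, product 0.1120; [2] prior 0.29, lik 0.36, product 0.1044; [3] prior 0.25, lik 0.74, product 0.1850; [4] prior 0.32, lik 0.46, product 0.1472.
Normalizing constant = 0.54860; the posterior for Coin 1 is its product over the sum, 0.1120/0.54860 = 0.2042.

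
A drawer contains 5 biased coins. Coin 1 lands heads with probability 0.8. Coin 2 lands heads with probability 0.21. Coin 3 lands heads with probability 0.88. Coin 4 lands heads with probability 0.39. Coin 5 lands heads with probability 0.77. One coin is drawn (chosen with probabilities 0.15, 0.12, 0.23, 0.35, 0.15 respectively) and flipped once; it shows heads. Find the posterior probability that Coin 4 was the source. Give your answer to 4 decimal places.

Posterior probability ≈ 0.2277

Tabulate prior·likelihood by source: [1] prior 0.15, lik 0.8, product 0.1200; [2] prior 0.12, lik 0.21, product 0.02520; [3] prior 0.23, lik 0.88, product 0.2024; [4] prior 0.35, lik 0.39, product 0.1365; [5] prior 0.15, lik 0.77, product 0.1155.
Normalizing constant = 0.59960; the posterior for Coin 4 is its product over the sum, 0.1365/0.59960 = 0.2277.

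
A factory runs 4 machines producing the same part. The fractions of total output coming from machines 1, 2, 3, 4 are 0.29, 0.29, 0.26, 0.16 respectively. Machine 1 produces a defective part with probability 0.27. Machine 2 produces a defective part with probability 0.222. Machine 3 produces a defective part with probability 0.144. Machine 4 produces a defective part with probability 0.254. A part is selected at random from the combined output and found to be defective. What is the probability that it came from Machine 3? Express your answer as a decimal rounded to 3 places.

Posterior probability ≈ 0.170

Tabulate prior·likelihood by source: [1] prior 0.29, lik 0.27, product 0.07830; [2] prior 0.29, lik 0.222, product 0.06438; [3] prior 0.26, lik 0.144, product 0.03744; [4] prior 0.16, lik 0.254, product 0.04064.
Normalizing constant = 0.22076; the posterior for Machine 3 is its product over the sum, 0.03744/0.22076 = 0.170.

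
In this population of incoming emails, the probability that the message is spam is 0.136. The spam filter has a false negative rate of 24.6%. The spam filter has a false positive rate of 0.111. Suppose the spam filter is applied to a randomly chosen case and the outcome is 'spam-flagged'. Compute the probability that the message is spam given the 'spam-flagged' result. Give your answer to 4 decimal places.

Let H be the event that the message is spam. P(H) = 0.136, so P(¬H) = 0.864. With E the 'spam-flagged' result, P(E|H) = 0.754 and P(E|¬H) = 0.111.
P(E) = 0.754·0.136 + 0.111·0.864 = 0.10254 + 0.095904 = 0.19845.
By Bayes' theorem, P(H|E) = 0.10254 / 0.19845 = 0.5167.

P(H | E) ≈ 0.5167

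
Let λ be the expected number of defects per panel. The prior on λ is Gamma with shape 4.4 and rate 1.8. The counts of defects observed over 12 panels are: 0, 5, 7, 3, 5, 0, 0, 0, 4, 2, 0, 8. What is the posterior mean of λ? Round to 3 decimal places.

The Poisson likelihood adds the total count to the shape and the number of exposure periods to the rate. Here ∑xᵢ = 34 and n = 12, so shape 4.4→38.4 and rate 1.8→13.8.
Posterior mean = shape/rate = 38.4/13.8 = 2.783.

Posterior mean ≈ 2.783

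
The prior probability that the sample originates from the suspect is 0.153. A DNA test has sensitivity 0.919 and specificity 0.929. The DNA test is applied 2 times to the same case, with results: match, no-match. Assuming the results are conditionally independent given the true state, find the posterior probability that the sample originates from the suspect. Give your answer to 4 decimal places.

Posterior P(H) ≈ 0.1693

With H the event that the sample originates from the suspect, the joint likelihood of the observed sequence is P(data|H) = 0.919·0.081 = 0.074439 and P(data|¬H) = 0.071·0.929 = 0.065959.
Bayes: P(H|data) = 0.153·0.074439 / (0.153·0.074439 + 0.847·0.065959) = 0.011389/0.067256 = 0.1693.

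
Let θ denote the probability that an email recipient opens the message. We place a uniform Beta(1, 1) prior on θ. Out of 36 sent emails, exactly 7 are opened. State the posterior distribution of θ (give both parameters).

Posterior: Beta(8, 30)

The binomial likelihood is conjugate to the Beta prior: with 7 successes and 29 failures, the posterior is Beta(1+7, 1+29) = Beta(8, 30).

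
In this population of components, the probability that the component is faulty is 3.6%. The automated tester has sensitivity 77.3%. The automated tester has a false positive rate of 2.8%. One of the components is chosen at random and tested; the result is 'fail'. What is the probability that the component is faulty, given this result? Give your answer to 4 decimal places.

P(H | E) ≈ 0.5076

Write H for 'the component is faulty'. Prior odds H:¬H = 0.036/0.964 = 0.037344. For the 'fail' outcome, the likelihood ratio is 0.773/0.028 = 27.607.
Posterior odds = 0.037344 × 27.607 = 1.0310, so P(H|E) = 1.0310/(1+1.0310) = 0.5076.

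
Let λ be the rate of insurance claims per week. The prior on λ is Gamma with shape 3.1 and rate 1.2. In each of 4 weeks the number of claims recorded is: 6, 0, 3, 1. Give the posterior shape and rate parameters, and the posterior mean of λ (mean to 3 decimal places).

Posterior: Gamma(shape=13.1, rate=5.2); mean ≈ 2.519

The Poisson likelihood adds the total count to the shape and the number of exposure periods to the rate. Here ∑xᵢ = 10 and n = 4, so shape 3.1→13.1 and rate 1.2→5.2.
E[λ | data] = 13.1/5.2 = 2.519.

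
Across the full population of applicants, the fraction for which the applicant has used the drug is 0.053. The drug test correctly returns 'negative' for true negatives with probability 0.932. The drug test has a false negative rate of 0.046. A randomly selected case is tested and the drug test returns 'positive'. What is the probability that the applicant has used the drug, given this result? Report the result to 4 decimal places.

P(H | E) ≈ 0.4398

Write H for 'the applicant has used the drug'. Prior odds H:¬H = 0.053/0.947 = 0.055966. For the 'positive' outcome, the likelihood ratio is 0.954/0.068 = 14.029.
Posterior odds = 0.055966 × 14.029 = 0.78517, so P(H|E) = 0.78517/(1+0.78517) = 0.4398.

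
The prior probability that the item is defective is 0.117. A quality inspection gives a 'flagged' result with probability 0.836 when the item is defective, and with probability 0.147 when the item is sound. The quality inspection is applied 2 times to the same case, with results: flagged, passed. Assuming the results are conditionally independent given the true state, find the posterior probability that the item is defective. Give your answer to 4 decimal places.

Posterior P(H) ≈ 0.1265

With H the event that the item is defective, the joint likelihood of the observed sequence is P(data|H) = 0.836·0.164 = 0.13710 and P(data|¬H) = 0.147·0.853 = 0.12539.
Bayes: P(H|data) = 0.117·0.13710 / (0.117·0.13710 + 0.883·0.12539) = 0.016041/0.12676 = 0.1265.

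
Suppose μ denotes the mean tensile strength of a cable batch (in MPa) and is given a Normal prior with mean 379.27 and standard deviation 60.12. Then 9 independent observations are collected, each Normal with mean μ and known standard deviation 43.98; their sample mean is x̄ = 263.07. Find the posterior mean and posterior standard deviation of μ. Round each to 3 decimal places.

Prior precision 1/τ₀² = 1/60.12² = 0.00027667; data precision n/σ² = 9/43.98² = 0.00465299.
Posterior precision = 0.00027667 + 0.00465299 = 0.00492966, giving posterior SD = 1/√0.00492966 = 14.243.
Posterior mean = (0.00027667·379.27 + 0.00465299·263.07) / 0.00492966 = 269.592.

Posterior mean ≈ 269.592; posterior SD ≈ 14.243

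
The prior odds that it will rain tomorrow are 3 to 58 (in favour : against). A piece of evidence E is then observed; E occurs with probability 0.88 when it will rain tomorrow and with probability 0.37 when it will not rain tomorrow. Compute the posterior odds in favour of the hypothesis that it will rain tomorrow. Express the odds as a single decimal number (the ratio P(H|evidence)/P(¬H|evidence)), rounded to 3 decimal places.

Posterior odds ≈ 0.123

Prior odds = 3/58 = 0.051724.
Likelihood ratio for E = 0.88/0.37 = 2.3784.
Posterior odds = prior odds × LR = 0.12302.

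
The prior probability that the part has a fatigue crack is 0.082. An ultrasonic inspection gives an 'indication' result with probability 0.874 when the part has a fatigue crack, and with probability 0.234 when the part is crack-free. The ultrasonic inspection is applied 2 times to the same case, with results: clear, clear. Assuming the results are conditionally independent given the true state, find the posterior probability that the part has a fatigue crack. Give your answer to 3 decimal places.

Posterior P(H) ≈ 0.002

With H the event that the part has a fatigue crack, the joint likelihood of the observed sequence is P(data|H) = 0.126·0.126 = 0.015876 and P(data|¬H) = 0.766·0.766 = 0.58676.
Bayes: P(H|data) = 0.082·0.015876 / (0.082·0.015876 + 0.918·0.58676) = 0.0013018/0.53994 = 0.0024.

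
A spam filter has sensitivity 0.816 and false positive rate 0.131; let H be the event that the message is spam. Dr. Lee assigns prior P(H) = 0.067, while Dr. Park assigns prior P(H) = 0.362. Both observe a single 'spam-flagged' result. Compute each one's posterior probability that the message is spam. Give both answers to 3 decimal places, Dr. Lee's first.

Dr. Lee: 0.309; Dr. Park: 0.779

The likelihood ratio for a 'spam-flagged' result is 0.816/0.131 = 6.2290.
Dr. Lee: prior odds 0.067/0.933 = 0.071811; posterior odds 0.44731; posterior probability 0.309.
Dr. Park: prior odds 0.362/0.638 = 0.56740; posterior odds 3.5343; posterior probability 0.779.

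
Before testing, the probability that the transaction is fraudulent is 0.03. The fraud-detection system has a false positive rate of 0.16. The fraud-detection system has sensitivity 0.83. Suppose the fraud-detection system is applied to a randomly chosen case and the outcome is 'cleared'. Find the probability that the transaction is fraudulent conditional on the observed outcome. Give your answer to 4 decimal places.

Write H for 'the transaction is fraudulent'. Prior odds H:¬H = 0.03/0.97 = 0.030928. For the 'cleared' outcome, the likelihood ratio is 0.17/0.84 = 0.20238.
Posterior odds = 0.030928 × 0.20238 = 0.0062592, so P(H|E) = 0.0062592/(1+0.0062592) = 0.0062.

P(H | E) ≈ 0.0062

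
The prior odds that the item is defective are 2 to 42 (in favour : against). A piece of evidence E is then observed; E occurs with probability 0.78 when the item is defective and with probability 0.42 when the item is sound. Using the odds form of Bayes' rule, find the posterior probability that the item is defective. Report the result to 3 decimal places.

Prior odds = 2/42 = 0.047619.
Likelihood ratio for E = 0.78/0.42 = 1.8571.
Posterior odds = prior odds × LR = 0.088435.
Posterior probability = odds/(1+odds) = 0.088435/1.0884 = 0.081.

Posterior probability ≈ 0.081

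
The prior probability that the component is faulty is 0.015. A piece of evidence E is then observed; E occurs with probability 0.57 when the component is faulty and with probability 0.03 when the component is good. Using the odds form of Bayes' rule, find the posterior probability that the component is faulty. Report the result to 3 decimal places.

Prior odds = 0.015/(1−0.015) = 0.015228.
Likelihood ratio for E = 0.57/0.03 = 19.000.
Posterior odds = prior odds × LR = 0.28934.
Posterior probability = odds/(1+odds) = 0.28934/1.2893 = 0.224.

Posterior probability ≈ 0.224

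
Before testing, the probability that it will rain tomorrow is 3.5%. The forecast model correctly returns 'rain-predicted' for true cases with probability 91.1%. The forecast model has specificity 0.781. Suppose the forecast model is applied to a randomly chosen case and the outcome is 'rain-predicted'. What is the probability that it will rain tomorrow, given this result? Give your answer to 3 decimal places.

P(H | E) ≈ 0.131

Let H be the event that it will rain tomorrow. P(H) = 0.035, so P(¬H) = 0.965. With E the 'rain-predicted' result, P(E|H) = 0.911 and P(E|¬H) = 0.219.
P(E) = 0.911·0.035 + 0.219·0.965 = 0.031885 + 0.21133 = 0.24322.
By Bayes' theorem, P(H|E) = 0.031885 / 0.24322 = 0.131.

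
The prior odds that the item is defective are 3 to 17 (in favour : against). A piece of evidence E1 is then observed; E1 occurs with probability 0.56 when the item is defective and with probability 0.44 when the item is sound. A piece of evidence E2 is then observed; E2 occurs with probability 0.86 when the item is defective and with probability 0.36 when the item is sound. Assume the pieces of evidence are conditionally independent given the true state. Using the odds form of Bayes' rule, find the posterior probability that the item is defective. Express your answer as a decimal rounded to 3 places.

Prior odds = 3/17 = 0.17647. In log-odds, ln(0.17647) = -1.7346.
Add log likelihood ratios: ln(1.2727) + ln(2.3889) = 1.1120.
Posterior log-odds = -0.62261, so posterior odds = exp(-0.62261) = 0.53654. Converting, P(H|E) = 0.53654/1.5365 = 0.349.

Posterior probability ≈ 0.349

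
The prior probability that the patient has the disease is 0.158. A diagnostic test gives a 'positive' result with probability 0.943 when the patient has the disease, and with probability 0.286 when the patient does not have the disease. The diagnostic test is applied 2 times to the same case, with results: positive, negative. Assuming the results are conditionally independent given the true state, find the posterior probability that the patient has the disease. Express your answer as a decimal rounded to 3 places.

Posterior P(H) ≈ 0.047

Let H be the event that the patient has the disease; start with P(H) = 0.158. P('positive'|H) = 0.943, P('positive'|¬H) = 0.286.
Update on result 1 ('positive'): P(H) ← 0.943·0.1580 / (0.943·0.1580 + 0.286·0.8420) = 0.14899/0.38981 = 0.3822.
Update on result 2 ('negative'): P(H) ← 0.057·0.3822 / (0.057·0.3822 + 0.714·0.6178) = 0.021787/0.46288 = 0.0471.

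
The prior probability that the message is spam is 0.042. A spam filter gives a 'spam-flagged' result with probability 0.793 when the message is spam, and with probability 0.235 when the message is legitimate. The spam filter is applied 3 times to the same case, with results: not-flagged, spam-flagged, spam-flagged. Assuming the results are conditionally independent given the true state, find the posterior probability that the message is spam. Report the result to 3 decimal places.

Posterior P(H) ≈ 0.119

Let H be the event that the message is spam; start with P(H) = 0.042. P('spam-flagged'|H) = 0.793, P('spam-flagged'|¬H) = 0.235.
Update on result 1 ('not-flagged'): P(H) ← 0.207·0.0420 / (0.207·0.0420 + 0.765·0.9580) = 0.0086940/0.74156 = 0.0117.
Update on result 2 ('spam-flagged'): P(H) ← 0.793·0.0117 / (0.793·0.0117 + 0.235·0.9883) = 0.0092970/0.24154 = 0.0385.
Update on result 3 ('spam-flagged'): P(H) ← 0.793·0.0385 / (0.793·0.0385 + 0.235·0.9615) = 0.030523/0.25648 = 0.1190.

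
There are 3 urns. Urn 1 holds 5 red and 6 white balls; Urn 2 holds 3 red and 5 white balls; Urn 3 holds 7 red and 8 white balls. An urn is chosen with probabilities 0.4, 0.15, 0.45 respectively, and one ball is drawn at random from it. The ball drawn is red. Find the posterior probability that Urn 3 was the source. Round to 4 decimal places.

Posterior probability ≈ 0.4687

Tabulate prior·likelihood by source: [1] prior 0.4, lik 0.4545, product 0.1818; [2] prior 0.15, lik 0.375, product 0.05625; [3] prior 0.45, lik 0.4667, product 0.2100.
Normalizing constant = 0.44807; the posterior for Urn 3 is its product over the sum, 0.2100/0.44807 = 0.4687.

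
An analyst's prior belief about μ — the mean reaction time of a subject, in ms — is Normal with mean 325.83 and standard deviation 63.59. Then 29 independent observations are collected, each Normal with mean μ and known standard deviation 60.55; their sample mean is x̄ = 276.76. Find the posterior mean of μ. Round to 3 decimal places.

Posterior mean ≈ 278.248

With known σ, the Normal prior is conjugate. Weight on the data is w = (n/σ²)/(n/σ² + 1/τ₀²) = 0.00790988/(0.00790988+0.00024730) = 0.96968.
Posterior mean = w·x̄ + (1−w)·μ₀ = 0.96968·276.76 + 0.030317·325.83 = 278.248.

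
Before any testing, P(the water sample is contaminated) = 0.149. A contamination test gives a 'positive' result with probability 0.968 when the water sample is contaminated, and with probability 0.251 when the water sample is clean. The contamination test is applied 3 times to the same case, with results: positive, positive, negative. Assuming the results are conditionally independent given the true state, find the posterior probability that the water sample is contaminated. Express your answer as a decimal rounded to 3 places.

Posterior P(H) ≈ 0.100

Let H be the event that the water sample is contaminated; start with P(H) = 0.149. P('positive'|H) = 0.968, P('positive'|¬H) = 0.251.
Update on result 1 ('positive'): P(H) ← 0.968·0.1490 / (0.968·0.1490 + 0.251·0.8510) = 0.14423/0.35783 = 0.4031.
Update on result 2 ('positive'): P(H) ← 0.968·0.4031 / (0.968·0.4031 + 0.251·0.5969) = 0.39017/0.54000 = 0.7225.
Update on result 3 ('negative'): P(H) ← 0.032·0.7225 / (0.032·0.7225 + 0.749·0.2775) = 0.023121/0.23094 = 0.1001.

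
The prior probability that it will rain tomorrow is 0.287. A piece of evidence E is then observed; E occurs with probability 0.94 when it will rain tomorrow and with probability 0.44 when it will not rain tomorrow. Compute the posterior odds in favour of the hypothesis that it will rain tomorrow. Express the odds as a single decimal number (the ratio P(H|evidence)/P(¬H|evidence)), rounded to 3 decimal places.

Prior odds = 0.287/(1−0.287) = 0.40252. In log-odds, ln(0.40252) = -0.91000.
Add log likelihood ratio: ln(2.1364) = 0.75911.
Posterior log-odds = -0.15089, so posterior odds = exp(-0.15089) = 0.85994.

Posterior odds ≈ 0.860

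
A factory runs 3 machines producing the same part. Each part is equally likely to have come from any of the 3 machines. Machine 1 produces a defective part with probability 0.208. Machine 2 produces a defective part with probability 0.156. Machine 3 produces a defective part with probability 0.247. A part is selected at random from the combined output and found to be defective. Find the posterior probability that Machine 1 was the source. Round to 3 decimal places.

Tabulate prior·likelihood by source: [1] prior 0.333333, lik 0.208, product 0.06933; [2] prior 0.333333, lik 0.156, product 0.05200; [3] prior 0.333333, lik 0.247, product 0.08233.
Normalizing constant = 0.20367; the posterior for Machine 1 is its product over the sum, 0.06933/0.20367 = 0.340.

Posterior probability ≈ 0.340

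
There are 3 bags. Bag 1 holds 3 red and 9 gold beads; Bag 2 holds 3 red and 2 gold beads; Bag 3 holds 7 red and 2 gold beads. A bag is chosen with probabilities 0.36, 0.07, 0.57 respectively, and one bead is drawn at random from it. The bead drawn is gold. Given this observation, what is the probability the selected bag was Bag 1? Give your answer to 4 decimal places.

Tabulate prior·likelihood by source: [1] prior 0.36, lik 0.75, product 0.2700; [2] prior 0.07, lik 0.4, product 0.02800; [3] prior 0.57, lik 0.2222, product 0.1267.
Normalizing constant = 0.42467; the posterior for Bag 1 is its product over the sum, 0.2700/0.42467 = 0.6358.

Posterior probability ≈ 0.6358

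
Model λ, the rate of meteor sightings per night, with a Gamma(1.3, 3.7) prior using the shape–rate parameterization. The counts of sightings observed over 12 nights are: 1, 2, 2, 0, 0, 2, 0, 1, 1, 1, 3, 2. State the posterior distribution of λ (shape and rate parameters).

Posterior: Gamma(shape=16.3, rate=15.7)

Total count ∑xᵢ = 15 over n = 12 nights.
Gamma is conjugate to the Poisson likelihood: posterior is Gamma(shape = 1.3+15 = 16.3, rate = 3.7+12 = 15.7).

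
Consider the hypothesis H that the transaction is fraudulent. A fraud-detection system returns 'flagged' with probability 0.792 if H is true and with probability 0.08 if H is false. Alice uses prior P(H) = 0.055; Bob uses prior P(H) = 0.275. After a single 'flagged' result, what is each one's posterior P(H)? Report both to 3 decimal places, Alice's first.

Alice: 0.366; Bob: 0.790

The likelihood ratio for a 'flagged' result is 0.792/0.08 = 9.9000.
Alice: prior odds 0.055/0.945 = 0.058201; posterior odds 0.57619; posterior probability 0.366.
Bob: prior odds 0.275/0.725 = 0.37931; posterior odds 3.7552; posterior probability 0.790.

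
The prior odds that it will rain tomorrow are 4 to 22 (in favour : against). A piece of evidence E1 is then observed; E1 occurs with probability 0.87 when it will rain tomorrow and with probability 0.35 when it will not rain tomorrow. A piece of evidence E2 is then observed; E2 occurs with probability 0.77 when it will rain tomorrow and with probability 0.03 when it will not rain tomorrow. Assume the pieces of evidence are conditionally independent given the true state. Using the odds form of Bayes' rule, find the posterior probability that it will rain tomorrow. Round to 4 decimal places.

Posterior probability ≈ 0.9206

Prior odds = 4/22 = 0.18182. In log-odds, ln(0.18182) = -1.7047.
Add log likelihood ratios: ln(2.4857) + ln(25.667) = 4.1558.
Posterior log-odds = 2.4510, so posterior odds = exp(2.4510) = 11.600. Converting, P(H|E) = 11.600/12.600 = 0.9206.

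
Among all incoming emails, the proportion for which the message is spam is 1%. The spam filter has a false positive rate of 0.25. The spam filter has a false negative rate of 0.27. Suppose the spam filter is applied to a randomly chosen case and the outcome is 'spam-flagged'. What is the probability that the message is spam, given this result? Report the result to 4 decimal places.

P(H | E) ≈ 0.0286

Write H for 'the message is spam'. Prior odds H:¬H = 0.01/0.99 = 0.010101. For the 'spam-flagged' outcome, the likelihood ratio is 0.73/0.25 = 2.9200.
Posterior odds = 0.010101 × 2.9200 = 0.029495, so P(H|E) = 0.029495/(1+0.029495) = 0.0286.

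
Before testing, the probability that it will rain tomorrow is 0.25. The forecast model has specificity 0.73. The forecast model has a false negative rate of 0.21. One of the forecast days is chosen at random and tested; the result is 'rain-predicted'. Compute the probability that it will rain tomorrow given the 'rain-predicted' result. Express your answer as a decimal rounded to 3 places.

P(H | E) ≈ 0.494

Let H be the event that it will rain tomorrow. P(H) = 0.25, so P(¬H) = 0.75. With E the 'rain-predicted' result, P(E|H) = 0.79 and P(E|¬H) = 0.27.
P(E) = 0.79·0.25 + 0.27·0.75 = 0.19750 + 0.20250 = 0.40000.
By Bayes' theorem, P(H|E) = 0.19750 / 0.40000 = 0.494.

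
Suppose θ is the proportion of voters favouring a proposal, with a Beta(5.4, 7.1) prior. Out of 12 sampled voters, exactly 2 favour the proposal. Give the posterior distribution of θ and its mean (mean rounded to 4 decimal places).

Observing 2 successes and 10 failures updates Beta(5.4, 7.1) by adding the success and failure counts to the two shape parameters: α = 5.4+2 = 7.4, β = 7.1+10 = 17.1.
Posterior mean = α/(α+β) = 7.4/24.5 = 0.3020.

Posterior: Beta(7.4, 17.1); mean ≈ 0.3020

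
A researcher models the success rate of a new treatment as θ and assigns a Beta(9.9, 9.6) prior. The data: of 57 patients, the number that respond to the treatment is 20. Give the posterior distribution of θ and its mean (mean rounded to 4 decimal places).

Observing 20 successes and 37 failures updates Beta(9.9, 9.6) by adding the success and failure counts to the two shape parameters: α = 9.9+20 = 29.9, β = 9.6+37 = 46.6.
E[θ | data] = 29.9/(29.9+46.6) = 0.3908.

Posterior: Beta(29.9, 46.6); mean ≈ 0.3908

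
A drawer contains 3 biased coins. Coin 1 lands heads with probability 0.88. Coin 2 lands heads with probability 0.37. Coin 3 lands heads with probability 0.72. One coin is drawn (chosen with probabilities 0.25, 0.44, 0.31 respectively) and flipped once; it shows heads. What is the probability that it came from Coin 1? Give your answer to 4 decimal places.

Tabulate prior·likelihood by source: [1] prior 0.25, lik 0.88, product 0.2200; [2] prior 0.44, lik 0.37, product 0.1628; [3] prior 0.31, lik 0.72, product 0.2232.
Normalizing constant = 0.60600; the posterior for Coin 1 is its product over the sum, 0.2200/0.60600 = 0.3630.

Posterior probability ≈ 0.3630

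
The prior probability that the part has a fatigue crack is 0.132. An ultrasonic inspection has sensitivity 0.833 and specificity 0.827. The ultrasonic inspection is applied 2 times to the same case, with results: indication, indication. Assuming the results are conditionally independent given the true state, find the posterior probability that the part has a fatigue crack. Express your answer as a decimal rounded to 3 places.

Let H be the event that the part has a fatigue crack; start with P(H) = 0.132. P('indication'|H) = 0.833, P('indication'|¬H) = 0.173.
Update on result 1 ('indication'): P(H) ← 0.833·0.1320 / (0.833·0.1320 + 0.173·0.8680) = 0.10996/0.26012 = 0.4227.
Update on result 2 ('indication'): P(H) ← 0.833·0.4227 / (0.833·0.4227 + 0.173·0.5773) = 0.35212/0.45199 = 0.7790.

Posterior P(H) ≈ 0.779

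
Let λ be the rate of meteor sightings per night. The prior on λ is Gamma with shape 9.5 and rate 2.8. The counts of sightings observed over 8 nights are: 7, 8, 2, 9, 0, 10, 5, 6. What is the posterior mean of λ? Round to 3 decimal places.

The Poisson likelihood adds the total count to the shape and the number of exposure periods to the rate. Here ∑xᵢ = 47 and n = 8, so shape 9.5→56.5 and rate 2.8→10.8.
Posterior mean = shape/rate = 56.5/10.8 = 5.231.

Posterior mean ≈ 5.231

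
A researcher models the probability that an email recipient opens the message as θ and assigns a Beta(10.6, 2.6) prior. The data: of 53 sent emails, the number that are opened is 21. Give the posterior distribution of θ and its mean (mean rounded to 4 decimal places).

The binomial likelihood is conjugate to the Beta prior: with 21 successes and 32 failures, the posterior is Beta(10.6+21, 2.6+32) = Beta(31.6, 34.6).
Posterior mean = α/(α+β) = 31.6/66.2 = 0.4773.

Posterior: Beta(31.6, 34.6); mean ≈ 0.4773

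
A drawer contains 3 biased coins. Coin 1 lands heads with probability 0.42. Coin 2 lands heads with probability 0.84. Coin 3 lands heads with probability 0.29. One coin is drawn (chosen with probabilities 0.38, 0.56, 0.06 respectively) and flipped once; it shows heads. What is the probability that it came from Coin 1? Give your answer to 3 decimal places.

Posterior probability ≈ 0.247

Tabulate prior·likelihood by source: [1] prior 0.38, lik 0.42, product 0.1596; [2] prior 0.56, lik 0.84, product 0.4704; [3] prior 0.06, lik 0.29, product 0.01740.
Normalizing constant = 0.64740; the posterior for Coin 1 is its product over the sum, 0.1596/0.64740 = 0.247.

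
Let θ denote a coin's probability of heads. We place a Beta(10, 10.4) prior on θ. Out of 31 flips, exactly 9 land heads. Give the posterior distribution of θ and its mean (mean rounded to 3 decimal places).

Posterior: Beta(19, 32.4); mean ≈ 0.370

Observing 9 successes and 22 failures updates Beta(10, 10.4) by adding the success and failure counts to the two shape parameters: α = 10+9 = 19, β = 10.4+22 = 32.4.
Posterior mean = α/(α+β) = 19/51.4 = 0.370.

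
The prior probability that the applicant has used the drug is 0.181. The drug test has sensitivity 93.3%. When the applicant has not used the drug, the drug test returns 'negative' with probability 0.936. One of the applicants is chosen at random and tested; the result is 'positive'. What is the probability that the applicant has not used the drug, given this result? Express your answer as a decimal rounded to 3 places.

Let H be the event that the applicant has used the drug. P(H) = 0.181, so P(¬H) = 0.819. With E the 'positive' result, P(E|H) = 0.933 and P(E|¬H) = 0.064.
P(E) = 0.933·0.181 + 0.064·0.819 = 0.16887 + 0.052416 = 0.22129.
By Bayes' theorem, P(H|E) = 0.16887 / 0.22129 = 0.763. Hence P(¬H|E) = 1 − 0.763 = 0.237.

P(¬H | E) ≈ 0.237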